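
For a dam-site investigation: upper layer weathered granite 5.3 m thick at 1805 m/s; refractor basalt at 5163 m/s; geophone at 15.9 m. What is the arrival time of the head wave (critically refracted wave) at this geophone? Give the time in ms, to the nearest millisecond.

9 ms

θ_c = arcsin(V₁/V₂) = arcsin(1805/5163) = 20.46°, cos θ_c = 0.9369.
Intercept time tᵢ = 2h cos θ_c / V₁ = 2·5.3·0.9369/1805 = 0.00550 s.
t = x/V₂ + tᵢ = 15.9/5163 + 0.00550 = 0.00858 s.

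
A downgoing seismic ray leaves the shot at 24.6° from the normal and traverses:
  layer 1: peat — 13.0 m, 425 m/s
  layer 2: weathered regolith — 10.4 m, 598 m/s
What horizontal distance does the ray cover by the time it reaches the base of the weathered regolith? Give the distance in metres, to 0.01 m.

Apply Snell's law at each interface; in layer i the horizontal offset is hᵢ·tan θᵢ.
Layer 1: θ = 24.60°; offset = 13.0·tan 24.60° = 5.9519 m.
Layer 2: sin θ = 598·sin 24.6°/425 = 0.5857, θ = 35.85°; offset = 10.4·tan 35.85° = 7.5158 m.
Σ offsets = 13.4677 m.

13.47 m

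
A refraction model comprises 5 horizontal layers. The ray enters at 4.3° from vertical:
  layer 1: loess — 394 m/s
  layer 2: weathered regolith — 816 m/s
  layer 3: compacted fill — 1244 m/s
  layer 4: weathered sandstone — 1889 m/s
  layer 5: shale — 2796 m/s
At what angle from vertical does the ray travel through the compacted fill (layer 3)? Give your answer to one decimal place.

Snell's law across each interface conserves sin θ / V, so sin θ_3 = V_3·sin θ₁/V₁.
sin θ_3 = 1244 × sin 4.3° / 394 = 0.2367.
θ_3 = arcsin 0.2367 = 13.69°.

13.7°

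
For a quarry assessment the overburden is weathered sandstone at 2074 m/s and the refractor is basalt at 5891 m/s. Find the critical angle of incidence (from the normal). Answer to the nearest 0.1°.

20.6°

At critical incidence the refracted ray runs along the interface (θ₂ = 90°), so sin θ_c = V₁/V₂.
θ_c = arcsin(2074/5891) = arcsin 0.3521 = 20.61°.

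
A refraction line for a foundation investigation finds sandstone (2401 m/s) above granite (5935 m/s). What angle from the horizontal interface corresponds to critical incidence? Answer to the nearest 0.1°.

66.1°

Critical incidence: sin θ_c = V₁/V₂ = 2401/5935 = 0.4045.
θ_c = arcsin 0.4045 = 23.86°.
Measured from the interface: 90° − 23.86° = 66.14°.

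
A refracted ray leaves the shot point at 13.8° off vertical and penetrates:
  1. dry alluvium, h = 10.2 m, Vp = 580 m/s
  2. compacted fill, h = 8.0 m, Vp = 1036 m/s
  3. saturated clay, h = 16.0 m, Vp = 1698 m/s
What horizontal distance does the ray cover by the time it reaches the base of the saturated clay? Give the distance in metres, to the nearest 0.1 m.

Apply Snell's law at each interface; in layer i the horizontal offset is hᵢ·tan θᵢ.
Layer 1: θ = 13.80°; offset = 10.2·tan 13.80° = 2.505 m.
Layer 2: sin θ = 1036·sin 13.8°/580 = 0.4261, θ = 25.22°; offset = 8.0·tan 25.22° = 3.768 m.
Layer 3: sin θ = 1698·sin 13.8°/580 = 0.6983, θ = 44.29°; offset = 16.0·tan 44.29° = 15.610 m.
Total horizontal offset = 21.883 m.

21.9 m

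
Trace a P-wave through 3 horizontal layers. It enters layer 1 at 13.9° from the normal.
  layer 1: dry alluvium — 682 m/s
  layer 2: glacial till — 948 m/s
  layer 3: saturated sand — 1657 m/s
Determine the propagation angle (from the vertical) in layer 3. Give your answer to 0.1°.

Ray parameter p = sin 13.9° / 682 = 3.5224e-04 s/m.
sin θ_3 = p·V_3 = 3.5224e-04 × 1657 = 0.5837.
θ_3 = arcsin 0.5837 = 35.71°.

35.7°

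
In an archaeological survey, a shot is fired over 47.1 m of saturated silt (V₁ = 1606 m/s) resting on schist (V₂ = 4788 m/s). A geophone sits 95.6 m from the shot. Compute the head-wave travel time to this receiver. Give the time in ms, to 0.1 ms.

75.2 ms

θ_c = arcsin(V₁/V₂) = arcsin(1606/4788) = 19.60°, cos θ_c = 0.9421.
Intercept time tᵢ = 2h cos θ_c / V₁ = 2·47.1·0.9421/1606 = 0.05526 s.
t = x/V₂ + tᵢ = 95.6/4788 + 0.05526 = 0.07522 s.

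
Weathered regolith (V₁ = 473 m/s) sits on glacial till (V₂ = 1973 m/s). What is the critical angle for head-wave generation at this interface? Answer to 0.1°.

Critical incidence: sin θ_c = V₁/V₂ = 473/1973 = 0.2397.
θ_c = arcsin 0.2397 = 13.87°.

13.9°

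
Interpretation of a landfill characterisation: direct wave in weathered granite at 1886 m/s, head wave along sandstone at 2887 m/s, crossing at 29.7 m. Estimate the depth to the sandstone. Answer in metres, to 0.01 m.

6.80 m

h = (x_cross/2)·√((V₂−V₁)/(V₂+V₁)).
(V₂−V₁)/(V₂+V₁) = (2887−1886)/(2887+1886) = 0.2097; √ = 0.4580.
h = (29.7/2)·0.4580 = 6.80 m.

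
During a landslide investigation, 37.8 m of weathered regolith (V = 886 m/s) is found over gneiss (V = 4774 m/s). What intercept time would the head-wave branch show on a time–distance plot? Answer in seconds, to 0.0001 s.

θ_c = arcsin(V₁/V₂) = arcsin(886/4774) = 10.70°; cos θ_c = 0.9826.
tᵢ = 2h·cos θ_c / V₁ = 2·37.8·0.9826 / 886 = 0.08384 s.

0.0838 s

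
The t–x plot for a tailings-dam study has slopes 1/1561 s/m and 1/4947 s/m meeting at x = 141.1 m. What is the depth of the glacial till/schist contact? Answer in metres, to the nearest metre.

h = (x_cross/2)·√((V₂−V₁)/(V₂+V₁)).
(V₂−V₁)/(V₂+V₁) = (4947−1561)/(4947+1561) = 0.5203; √ = 0.7213.
h = (141.1/2)·0.7213 = 50.89 m.

51 m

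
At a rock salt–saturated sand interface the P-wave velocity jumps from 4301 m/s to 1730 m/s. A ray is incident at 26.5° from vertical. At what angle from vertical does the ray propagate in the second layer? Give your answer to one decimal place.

10.3°

sin θ₁/V₁ = sin θ₂/V₂ ⇒ sin θ₂ = 1730·sin 26.5°/4301 = 1730·0.4462/4301 = 0.1795.
θ₂ = arcsin 0.1795 = 10.34° from the normal.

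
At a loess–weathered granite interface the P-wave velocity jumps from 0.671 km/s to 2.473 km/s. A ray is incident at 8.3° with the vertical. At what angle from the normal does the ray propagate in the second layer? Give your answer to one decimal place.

32.1°

sin θ₁/V₁ = sin θ₂/V₂ ⇒ sin θ₂ = 2.473·sin 8.3°/0.671 = 2.473·0.1444/0.671 = 0.5320.
θ₂ = sin⁻¹(0.5320) = 32.14° (from vertical).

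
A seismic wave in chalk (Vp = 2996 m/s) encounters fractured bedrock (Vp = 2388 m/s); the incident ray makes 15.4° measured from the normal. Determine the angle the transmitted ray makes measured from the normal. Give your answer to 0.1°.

sin θ₁/V₁ = sin θ₂/V₂ ⇒ sin θ₂ = 2388·sin 15.4°/2996 = 2388·0.2656/2996 = 0.2117.
θ₂ = sin⁻¹(0.2117) = 12.22° (from vertical).

12.2°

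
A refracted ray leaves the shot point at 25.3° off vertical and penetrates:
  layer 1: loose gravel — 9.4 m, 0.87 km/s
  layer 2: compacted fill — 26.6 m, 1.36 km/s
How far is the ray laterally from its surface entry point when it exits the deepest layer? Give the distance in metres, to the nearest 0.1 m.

28.3 m

Apply Snell's law at each interface; in layer i the horizontal offset is hᵢ·tan θᵢ.
Layer 1: θ = 25.30°; offset = 9.4·tan 25.30° = 4.443 m.
Layer 2: sin θ = 1.36·sin 25.3°/0.87 = 0.6681, θ = 41.92°; offset = 26.6·tan 41.92° = 23.881 m.
Total horizontal offset = 28.324 m.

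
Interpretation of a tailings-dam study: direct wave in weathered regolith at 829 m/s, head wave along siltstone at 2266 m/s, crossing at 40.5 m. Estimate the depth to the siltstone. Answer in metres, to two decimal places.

x_cross = 2h·√((V₂+V₁)/(V₂−V₁)) → h = x_cross / (2·√((V₂+V₁)/(V₂−V₁))).
√((V₂+V₁)/(V₂−V₁)) = √((2266+829)/(2266−829)) = 1.4676.
h = 40.5 / (2·1.4676) = 13.80 m.

13.80 m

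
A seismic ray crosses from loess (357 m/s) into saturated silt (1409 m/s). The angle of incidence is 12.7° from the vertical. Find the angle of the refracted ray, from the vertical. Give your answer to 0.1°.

sin θ₁/V₁ = sin θ₂/V₂ ⇒ sin θ₂ = 1409·sin 12.7°/357 = 1409·0.2198/357 = 0.8677.
θ₂ = arcsin 0.8677 = 60.19° from the normal.

60.2°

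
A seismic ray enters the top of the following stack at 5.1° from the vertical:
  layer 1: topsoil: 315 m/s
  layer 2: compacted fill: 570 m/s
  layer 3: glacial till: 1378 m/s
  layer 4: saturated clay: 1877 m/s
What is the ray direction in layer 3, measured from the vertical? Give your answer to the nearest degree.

Snell's law across each interface conserves sin θ / V, so sin θ_3 = V_3·sin θ₁/V₁.
sin θ_3 = 1378 × sin 5.1° / 315 = 0.3889.
θ_3 = arcsin 0.3889 = 22.88°.

23°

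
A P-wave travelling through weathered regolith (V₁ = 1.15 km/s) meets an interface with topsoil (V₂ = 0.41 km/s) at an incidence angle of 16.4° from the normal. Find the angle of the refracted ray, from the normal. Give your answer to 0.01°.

5.78°

Snell's law: sin θ₂ = (V₂/V₁)·sin θ₁ = (0.41/1.15)·sin 16.4° = 0.1007.
θ₂ = sin⁻¹(0.1007) = 5.78° (from vertical).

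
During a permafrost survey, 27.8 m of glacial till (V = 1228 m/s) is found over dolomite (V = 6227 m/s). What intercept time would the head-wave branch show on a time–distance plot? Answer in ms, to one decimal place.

tᵢ = 2h·√(V₂²−V₁²)/(V₁V₂).
√(V₂²−V₁²) = √(6227²−1228²) = 6104.7 m/s.
tᵢ = 2·27.8·6104.7/(1228·6227) = 0.04439 s.

44.4 ms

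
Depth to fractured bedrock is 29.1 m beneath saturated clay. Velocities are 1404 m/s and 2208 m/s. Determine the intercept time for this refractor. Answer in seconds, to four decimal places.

0.0320 s

tᵢ = 2h·√(V₂²−V₁²)/(V₁V₂).
√(V₂²−V₁²) = √(2208²−1404²) = 1704.1 m/s.
tᵢ = 2·29.1·1704.1/(1404·2208) = 0.03199 s.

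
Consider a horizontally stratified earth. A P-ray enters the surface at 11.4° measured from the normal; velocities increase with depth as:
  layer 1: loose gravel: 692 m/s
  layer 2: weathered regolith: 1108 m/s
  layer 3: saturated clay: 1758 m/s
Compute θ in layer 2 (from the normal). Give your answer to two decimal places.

Ray parameter p = sin 11.4° / 692 = 2.8563e-04 s/m.
sin θ_2 = p·V_2 = 2.8563e-04 × 1108 = 0.3165.
θ_2 = arcsin 0.3165 = 18.45°.

18.45°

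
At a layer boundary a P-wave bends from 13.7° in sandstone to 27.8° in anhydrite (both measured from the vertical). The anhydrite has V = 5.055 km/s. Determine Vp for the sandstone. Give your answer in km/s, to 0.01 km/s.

sin 13.7° = 0.2368; sin 27.8° = 0.4664.
V₁ = V₂·(sin θ₁/sin θ₂) = 5.055·(0.2368/0.4664) = 2.57 km/s.

2.57 km/s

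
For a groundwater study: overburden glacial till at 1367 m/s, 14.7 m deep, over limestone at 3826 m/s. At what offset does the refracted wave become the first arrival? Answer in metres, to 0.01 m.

θ_c = arcsin(1367/3826) = 20.93°, so cos θ_c = 0.9340 and tᵢ = 2h cos θ_c/V₁ = 0.0201 s.
At crossover x/V₁ = x/V₂ + tᵢ ⇒ x = tᵢ/(1/V₁ − 1/V₂) = 0.02009/(7.3153e-04 − 2.6137e-04) = 42.72 m.

42.72 m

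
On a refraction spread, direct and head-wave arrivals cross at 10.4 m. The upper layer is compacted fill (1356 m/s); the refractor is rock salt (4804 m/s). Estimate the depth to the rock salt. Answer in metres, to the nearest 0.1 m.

h = (x_cross/2)·√((V₂−V₁)/(V₂+V₁)).
(V₂−V₁)/(V₂+V₁) = (4804−1356)/(4804+1356) = 0.5597; √ = 0.7482.
h = (10.4/2)·0.7482 = 3.89 m.

3.9 m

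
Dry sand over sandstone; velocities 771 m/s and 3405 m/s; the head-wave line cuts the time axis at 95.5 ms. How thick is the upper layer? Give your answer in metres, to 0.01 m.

θ_c = arcsin(771/3405) = 13.09°; cos θ_c = 0.9740.
tᵢ = 2h cos θ_c/V₁ ⇒ h = tᵢ·V₁/(2 cos θ_c) = 0.0955·771/(2·0.9740) = 37.80 m.

37.80 m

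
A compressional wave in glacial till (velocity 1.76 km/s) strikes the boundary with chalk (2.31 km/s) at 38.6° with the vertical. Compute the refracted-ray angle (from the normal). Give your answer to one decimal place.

Snell's law: sin θ₂ = (V₂/V₁)·sin θ₁ = (2.31/1.76)·sin 38.6° = 0.8188.
θ₂ = arcsin 0.8188 = 54.97° from the normal.

55.0°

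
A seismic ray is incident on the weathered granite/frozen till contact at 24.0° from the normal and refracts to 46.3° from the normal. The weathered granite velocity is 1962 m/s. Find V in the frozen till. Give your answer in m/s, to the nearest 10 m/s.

3490 m/s

Snell's law: sin 24.0°/V₁ = sin 46.3°/V₂.
V₂ = V₁·sin 46.3°/sin 24.0° = 1962 × 1.7775 = 3487.42 m/s.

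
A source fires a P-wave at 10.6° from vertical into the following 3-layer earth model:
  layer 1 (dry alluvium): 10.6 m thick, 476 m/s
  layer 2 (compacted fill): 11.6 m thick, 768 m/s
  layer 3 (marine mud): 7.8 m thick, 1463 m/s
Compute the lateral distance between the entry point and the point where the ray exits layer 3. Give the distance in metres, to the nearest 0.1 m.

p = sin θ₁/V₁ = sin 10.6°/476 = 3.8645e-04 s/m is conserved through the stack.
Layer 1: θ = 10.60°; offset = 10.6·tan 10.60° = 1.984 m.
Layer 2: sin θ = p·768 = 0.2968 → θ = 17.27°; offset = 11.6·tan 17.27° = 3.605 m.
Layer 3: sin θ = p·1463 = 0.5654 → θ = 34.43°; offset = 7.8·tan 34.43° = 5.347 m.
Σ offsets = 10.936 m.

10.9 m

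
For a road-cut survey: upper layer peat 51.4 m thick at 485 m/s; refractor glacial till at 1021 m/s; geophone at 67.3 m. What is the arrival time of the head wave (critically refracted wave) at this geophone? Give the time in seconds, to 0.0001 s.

θ_c = arcsin(V₁/V₂) = arcsin(485/1021) = 28.36°, cos θ_c = 0.8800.
Intercept time tᵢ = 2h cos θ_c / V₁ = 2·51.4·0.8800/485 = 0.18652 s.
t = x/V₂ + tᵢ = 67.3/1021 + 0.18652 = 0.25243 s.

0.2524 s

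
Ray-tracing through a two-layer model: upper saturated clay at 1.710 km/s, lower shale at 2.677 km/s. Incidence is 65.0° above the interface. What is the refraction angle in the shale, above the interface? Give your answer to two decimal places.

48.58°

Convert to the normal: θ₁ = 90° − 65.0° = 25.0°.
Snell's law: sin θ₂ = (V₂/V₁)·sin θ₁ = (2.677/1.710)·sin 25.0° = 0.6616.
θ₂ = arcsin 0.6616 = 41.42° from the normal.
From the interface: 90° − 41.42° = 48.58°.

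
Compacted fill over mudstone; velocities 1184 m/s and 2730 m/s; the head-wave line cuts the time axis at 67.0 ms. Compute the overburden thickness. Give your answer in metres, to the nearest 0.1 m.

44.0 m

h = tᵢ·V₁·V₂ / (2·√(V₂²−V₁²)).
√(V₂²−V₁²) = √(2730² − 1184²) = 2459.9 m/s.
h = 0.067 s × 1184 × 2730 / (2 × 2459.9) = 44.02 m.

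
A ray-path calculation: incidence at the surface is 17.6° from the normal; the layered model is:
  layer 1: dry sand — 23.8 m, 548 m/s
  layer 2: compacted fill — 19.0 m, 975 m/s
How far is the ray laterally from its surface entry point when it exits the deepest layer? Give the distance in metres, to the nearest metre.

Apply Snell's law at each interface; in layer i the horizontal offset is hᵢ·tan θᵢ.
Layer 1: θ = 17.60°; offset = 23.8·tan 17.60° = 7.550 m.
Layer 2: sin θ = 975·sin 17.6°/548 = 0.5380, θ = 32.55°; offset = 19.0·tan 32.55° = 12.126 m.
Total horizontal offset = 19.676 m.

20 m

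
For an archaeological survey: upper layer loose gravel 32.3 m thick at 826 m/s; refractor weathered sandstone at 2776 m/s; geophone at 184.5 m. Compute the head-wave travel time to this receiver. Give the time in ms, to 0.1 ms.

141.1 ms

t = x/V₂ + 2h·√(V₂²−V₁²)/(V₁V₂).
√(V₂²−V₁²) = √(2776²−826²) = 2650.3 m/s; delay term = 2·32.3·2650.3/(826·2776) = 0.07467 s.
t = 184.5/2776 + 0.07467 = 0.14113 s.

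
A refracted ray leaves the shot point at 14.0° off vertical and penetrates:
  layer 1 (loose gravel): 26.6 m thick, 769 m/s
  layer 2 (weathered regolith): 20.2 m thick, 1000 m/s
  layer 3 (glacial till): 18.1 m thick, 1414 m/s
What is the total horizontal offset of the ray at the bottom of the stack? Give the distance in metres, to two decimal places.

22.32 m

p = sin θ₁/V₁ = sin 14.0°/769 = 3.1459e-04 s/m is conserved through the stack.
Layer 1: θ = 14.00°; offset = 26.6·tan 14.00° = 6.6321 m.
Layer 2: sin θ = p·1000 = 0.3146 → θ = 18.34°; offset = 20.2·tan 18.34° = 6.6947 m.
Layer 3: sin θ = p·1414 = 0.4448 → θ = 26.41°; offset = 18.1·tan 26.41° = 8.9899 m.
Total horizontal offset = 22.3167 m.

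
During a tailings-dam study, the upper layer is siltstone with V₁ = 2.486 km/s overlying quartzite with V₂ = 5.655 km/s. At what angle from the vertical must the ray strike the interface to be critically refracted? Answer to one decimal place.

Critical incidence: sin θ_c = V₁/V₂ = 2.486/5.655 = 0.4396.
θ_c = arcsin 0.4396 = 26.08°.

26.1°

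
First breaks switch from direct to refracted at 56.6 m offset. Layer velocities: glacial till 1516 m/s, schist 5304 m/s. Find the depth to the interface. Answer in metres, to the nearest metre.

x_cross = 2h·√((V₂+V₁)/(V₂−V₁)) → h = x_cross / (2·√((V₂+V₁)/(V₂−V₁))).
√((V₂+V₁)/(V₂−V₁)) = √((5304+1516)/(5304−1516)) = 1.3418.
h = 56.6 / (2·1.3418) = 21.09 m.

21 m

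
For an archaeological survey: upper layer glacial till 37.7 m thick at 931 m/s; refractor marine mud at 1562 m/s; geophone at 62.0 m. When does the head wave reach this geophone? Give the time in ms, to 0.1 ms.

t = x/V₂ + 2h·√(V₂²−V₁²)/(V₁V₂).
√(V₂²−V₁²) = √(1562²−931²) = 1254.2 m/s; delay term = 2·37.7·1254.2/(931·1562) = 0.06503 s.
t = 62.0/1562 + 0.06503 = 0.10472 s.

104.7 ms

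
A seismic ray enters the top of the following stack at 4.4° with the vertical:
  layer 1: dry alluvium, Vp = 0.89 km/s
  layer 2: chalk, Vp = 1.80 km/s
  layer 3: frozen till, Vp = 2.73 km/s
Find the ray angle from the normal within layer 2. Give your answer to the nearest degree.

Ray parameter p = sin 4.4° / 0.89 = 8.6201e-02 s/km.
sin θ_2 = p·V_2 = 8.6201e-02 × 1.80 = 0.1552.
θ_2 = arcsin 0.1552 = 8.93°.

9°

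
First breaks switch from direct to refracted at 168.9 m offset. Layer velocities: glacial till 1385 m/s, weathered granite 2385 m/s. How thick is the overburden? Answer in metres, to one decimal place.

43.5 m

x_cross = 2h·√((V₂+V₁)/(V₂−V₁)) → h = x_cross / (2·√((V₂+V₁)/(V₂−V₁))).
√((V₂+V₁)/(V₂−V₁)) = √((2385+1385)/(2385−1385)) = 1.9416.
h = 168.9 / (2·1.9416) = 43.49 m.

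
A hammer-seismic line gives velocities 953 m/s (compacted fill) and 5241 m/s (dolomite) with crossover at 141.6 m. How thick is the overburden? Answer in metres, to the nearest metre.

59 m

h = (x_cross/2)·√((V₂−V₁)/(V₂+V₁)).
(V₂−V₁)/(V₂+V₁) = (5241−953)/(5241+953) = 0.6923; √ = 0.8320.
h = (141.6/2)·0.8320 = 58.91 m.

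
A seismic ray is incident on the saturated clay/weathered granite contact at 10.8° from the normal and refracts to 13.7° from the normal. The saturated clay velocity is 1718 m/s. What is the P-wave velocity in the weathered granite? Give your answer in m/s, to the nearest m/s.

2171 m/s

sin 10.8° = 0.1874; sin 13.7° = 0.2368.
V₂ = V₁·(sin θ₂/sin θ₁) = 1718·(0.2368/0.1874) = 2171.44 m/s.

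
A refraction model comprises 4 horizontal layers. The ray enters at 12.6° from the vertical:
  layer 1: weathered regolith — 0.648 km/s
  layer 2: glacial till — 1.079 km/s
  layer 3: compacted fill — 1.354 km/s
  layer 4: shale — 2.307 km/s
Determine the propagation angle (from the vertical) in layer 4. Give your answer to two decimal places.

50.95°

Ray parameter p = sin 12.6° / 0.648 = 3.3664e-01 s/km.
sin θ_4 = p·V_4 = 3.3664e-01 × 2.307 = 0.7766.
θ_4 = arcsin 0.7766 = 50.95°.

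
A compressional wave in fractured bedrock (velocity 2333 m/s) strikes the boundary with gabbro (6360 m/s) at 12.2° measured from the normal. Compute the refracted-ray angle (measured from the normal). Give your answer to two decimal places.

35.18°

Snell's law: sin θ₂ = (V₂/V₁)·sin θ₁ = (6360/2333)·sin 12.2° = 0.5761.
θ₂ = sin⁻¹(0.5761) = 35.18° (from vertical).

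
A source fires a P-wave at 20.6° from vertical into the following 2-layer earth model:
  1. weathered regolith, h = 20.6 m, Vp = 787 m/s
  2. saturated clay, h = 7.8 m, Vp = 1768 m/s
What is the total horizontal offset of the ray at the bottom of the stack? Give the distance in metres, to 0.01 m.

17.81 m

Apply Snell's law at each interface; in layer i the horizontal offset is hᵢ·tan θᵢ.
Layer 1: θ = 20.60°; offset = 20.6·tan 20.60° = 7.7430 m.
Layer 2: sin θ = 1768·sin 20.6°/787 = 0.7904, θ = 52.22°; offset = 7.8·tan 52.22° = 10.0645 m.
Total horizontal offset = 17.8075 m.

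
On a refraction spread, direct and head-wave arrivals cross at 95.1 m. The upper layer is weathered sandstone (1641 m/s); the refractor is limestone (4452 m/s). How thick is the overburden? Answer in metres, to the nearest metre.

32 m

h = (x_cross/2)·√((V₂−V₁)/(V₂+V₁)).
(V₂−V₁)/(V₂+V₁) = (4452−1641)/(4452+1641) = 0.4613; √ = 0.6792.
h = (95.1/2)·0.6792 = 32.30 m.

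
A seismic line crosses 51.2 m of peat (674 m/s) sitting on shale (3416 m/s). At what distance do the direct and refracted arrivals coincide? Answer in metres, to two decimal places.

125.06 m

x_cross = 2h·√((V₂+V₁)/(V₂−V₁)).
(V₂+V₁)/(V₂−V₁) = (3416+674)/(3416−674) = 1.4916; √ = 1.2213.
x_cross = 2·51.2·1.2213 = 125.06 m.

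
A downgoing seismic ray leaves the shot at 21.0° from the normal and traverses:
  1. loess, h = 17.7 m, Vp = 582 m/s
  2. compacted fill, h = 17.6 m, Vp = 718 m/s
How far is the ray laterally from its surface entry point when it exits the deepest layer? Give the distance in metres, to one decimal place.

Apply Snell's law at each interface; in layer i the horizontal offset is hᵢ·tan θᵢ.
Layer 1: θ = 21.00°; offset = 17.7·tan 21.00° = 6.794 m.
Layer 2: sin θ = 718·sin 21.0°/582 = 0.4421, θ = 26.24°; offset = 17.6·tan 26.24° = 8.675 m.
Total horizontal offset = 15.469 m.

15.5 m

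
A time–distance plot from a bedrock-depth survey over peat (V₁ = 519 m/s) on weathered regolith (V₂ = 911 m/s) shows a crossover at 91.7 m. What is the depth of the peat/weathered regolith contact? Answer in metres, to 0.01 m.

x_cross = 2h·√((V₂+V₁)/(V₂−V₁)) → h = x_cross / (2·√((V₂+V₁)/(V₂−V₁))).
√((V₂+V₁)/(V₂−V₁)) = √((911+519)/(911−519)) = 1.9100.
h = 91.7 / (2·1.9100) = 24.01 m.

24.01 m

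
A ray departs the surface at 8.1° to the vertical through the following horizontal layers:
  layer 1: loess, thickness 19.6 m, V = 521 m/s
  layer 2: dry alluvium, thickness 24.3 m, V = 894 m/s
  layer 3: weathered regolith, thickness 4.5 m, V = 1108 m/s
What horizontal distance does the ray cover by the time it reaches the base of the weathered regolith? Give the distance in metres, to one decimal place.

Ray parameter p = sin 8.1° / 521 m/s = 2.7044e-04 s/m.
Layer 1: θ = 8.10°; offset = 19.6·tan 8.10° = 2.789 m.
Layer 2: sin θ = p·894 = 0.2418 → θ = 13.99°; offset = 24.3·tan 13.99° = 6.055 m.
Layer 3: sin θ = p·1108 = 0.2997 → θ = 17.44°; offset = 4.5·tan 17.44° = 1.413 m.
Total horizontal offset = 10.258 m.

10.3 m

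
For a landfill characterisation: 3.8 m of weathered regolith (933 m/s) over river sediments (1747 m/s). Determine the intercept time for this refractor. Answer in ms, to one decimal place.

θ_c = arcsin(V₁/V₂) = arcsin(933/1747) = 32.28°; cos θ_c = 0.8454.
tᵢ = 2h·cos θ_c / V₁ = 2·3.8·0.8454 / 933 = 0.00689 s.

6.9 ms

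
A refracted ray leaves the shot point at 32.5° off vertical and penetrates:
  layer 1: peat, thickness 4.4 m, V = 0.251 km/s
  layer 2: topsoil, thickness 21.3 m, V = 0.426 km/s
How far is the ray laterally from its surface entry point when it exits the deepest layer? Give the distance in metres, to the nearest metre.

p = sin θ₁/V₁ = sin 32.5°/0.251 = 2.1406e+00 s/km is conserved through the stack.
Layer 1: θ = 32.50°; offset = 4.4·tan 32.50° = 2.803 m.
Layer 2: sin θ = p·0.426 = 0.9119 → θ = 65.77°; offset = 21.3·tan 65.77° = 47.330 m.
Σ offsets = 50.133 m.

50 m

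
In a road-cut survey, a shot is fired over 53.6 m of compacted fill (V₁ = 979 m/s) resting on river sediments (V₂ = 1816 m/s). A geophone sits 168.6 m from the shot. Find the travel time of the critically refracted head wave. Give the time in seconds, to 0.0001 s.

0.1851 s

t = x/V₂ + 2h·√(V₂²−V₁²)/(V₁V₂).
√(V₂²−V₁²) = √(1816²−979²) = 1529.5 m/s; delay term = 2·53.6·1529.5/(979·1816) = 0.09223 s.
t = 168.6/1816 + 0.09223 = 0.18507 s.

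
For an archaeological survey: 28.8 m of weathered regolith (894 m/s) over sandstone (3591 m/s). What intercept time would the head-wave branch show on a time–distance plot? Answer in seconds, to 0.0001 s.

0.0624 s

tᵢ = 2h·√(V₂²−V₁²)/(V₁V₂).
√(V₂²−V₁²) = √(3591²−894²) = 3477.9 m/s.
tᵢ = 2·28.8·3477.9/(894·3591) = 0.06240 s.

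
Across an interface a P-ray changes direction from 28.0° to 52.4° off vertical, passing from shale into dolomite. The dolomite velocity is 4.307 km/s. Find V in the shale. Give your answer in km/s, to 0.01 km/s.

2.55 km/s

Snell's law: sin 28.0°/V₁ = sin 52.4°/V₂.
V₁ = V₂·sin 28.0°/sin 52.4° = 4.307 × 0.5926 = 2.55 km/s.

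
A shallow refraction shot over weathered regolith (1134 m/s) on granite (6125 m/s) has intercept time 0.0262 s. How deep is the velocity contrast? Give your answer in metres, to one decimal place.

15.1 m

θ_c = arcsin(1134/6125) = 10.67°; cos θ_c = 0.9827.
tᵢ = 2h cos θ_c/V₁ ⇒ h = tᵢ·V₁/(2 cos θ_c) = 0.0262·1134/(2·0.9827) = 15.12 m.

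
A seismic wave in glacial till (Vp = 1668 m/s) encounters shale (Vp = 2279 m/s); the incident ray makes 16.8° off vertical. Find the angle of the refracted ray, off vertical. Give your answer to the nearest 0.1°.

23.3°

Snell's law: sin θ₂ = (V₂/V₁)·sin θ₁ = (2279/1668)·sin 16.8° = 0.3949.
θ₂ = arcsin 0.3949 = 23.26° from the normal.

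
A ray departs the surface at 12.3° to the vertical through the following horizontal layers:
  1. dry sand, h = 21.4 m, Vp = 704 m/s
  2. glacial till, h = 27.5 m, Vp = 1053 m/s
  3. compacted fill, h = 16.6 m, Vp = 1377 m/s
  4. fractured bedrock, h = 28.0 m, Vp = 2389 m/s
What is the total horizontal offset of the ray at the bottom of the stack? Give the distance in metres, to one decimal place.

Apply Snell's law at each interface; in layer i the horizontal offset is hᵢ·tan θᵢ.
Layer 1: θ = 12.30°; offset = 21.4·tan 12.30° = 4.666 m.
Layer 2: sin θ = 1053·sin 12.3°/704 = 0.3186, θ = 18.58°; offset = 27.5·tan 18.58° = 9.244 m.
Layer 3: sin θ = 1377·sin 12.3°/704 = 0.4167, θ = 24.63°; offset = 16.6·tan 24.63° = 7.609 m.
Layer 4: sin θ = 2389·sin 12.3°/704 = 0.7229, θ = 46.30°; offset = 28.0·tan 46.30° = 29.296 m.
Σ offsets = 50.815 m.

50.8 m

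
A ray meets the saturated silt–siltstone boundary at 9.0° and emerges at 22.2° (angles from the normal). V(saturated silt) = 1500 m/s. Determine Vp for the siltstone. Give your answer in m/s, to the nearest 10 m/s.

3620 m/s

sin 9.0° = 0.1564; sin 22.2° = 0.3778.
V₂ = V₁·(sin θ₂/sin θ₁) = 1500·(0.3778/0.1564) = 3622.99 m/s.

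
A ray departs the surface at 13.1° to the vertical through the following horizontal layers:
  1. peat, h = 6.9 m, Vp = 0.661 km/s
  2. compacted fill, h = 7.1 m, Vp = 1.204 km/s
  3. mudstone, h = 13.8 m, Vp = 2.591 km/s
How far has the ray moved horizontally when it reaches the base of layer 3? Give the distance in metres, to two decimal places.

Ray parameter p = sin 13.1° / 0.661 km/s = 3.4289e-01 s/km.
Layer 1: θ = 13.10°; offset = 6.9·tan 13.10° = 1.6057 m.
Layer 2: sin θ = p·1.204 = 0.4128 → θ = 24.38°; offset = 7.1·tan 24.38° = 3.2182 m.
Layer 3: sin θ = p·2.591 = 0.8884 → θ = 62.68°; offset = 13.8·tan 62.68° = 26.7105 m.
Σ offsets = 31.5345 m.

31.53 m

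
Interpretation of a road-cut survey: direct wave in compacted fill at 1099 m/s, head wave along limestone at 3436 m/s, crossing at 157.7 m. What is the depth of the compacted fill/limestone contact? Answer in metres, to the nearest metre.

h = (x_cross/2)·√((V₂−V₁)/(V₂+V₁)).
(V₂−V₁)/(V₂+V₁) = (3436−1099)/(3436+1099) = 0.5153; √ = 0.7179.
h = (157.7/2)·0.7179 = 56.60 m.

57 m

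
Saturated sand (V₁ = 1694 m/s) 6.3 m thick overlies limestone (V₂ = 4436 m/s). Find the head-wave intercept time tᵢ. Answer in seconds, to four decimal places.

0.0069 s

θ_c = arcsin(V₁/V₂) = arcsin(1694/4436) = 22.45°; cos θ_c = 0.9242.
tᵢ = 2h·cos θ_c / V₁ = 2·6.3·0.9242 / 1694 = 0.00687 s.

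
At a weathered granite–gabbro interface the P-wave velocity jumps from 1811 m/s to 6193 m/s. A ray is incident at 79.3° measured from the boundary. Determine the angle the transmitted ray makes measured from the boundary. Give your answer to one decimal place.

50.6°

Angle from the normal: 90° − 79.3° = 10.7°.
Snell's law: sin θ₂ = (V₂/V₁)·sin θ₁ = (6193/1811)·sin 10.7° = 0.6349.
θ₂ = arcsin 0.6349 = 39.41° from the normal.
From the interface: 90° − 39.41° = 50.59°.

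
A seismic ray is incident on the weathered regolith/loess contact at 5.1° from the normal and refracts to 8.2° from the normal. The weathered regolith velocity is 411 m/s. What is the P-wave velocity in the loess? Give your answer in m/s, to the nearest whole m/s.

659 m/s

sin 5.1° = 0.0889; sin 8.2° = 0.1426.
V₂ = V₁·(sin θ₂/sin θ₁) = 411·(0.1426/0.0889) = 659.44 m/s.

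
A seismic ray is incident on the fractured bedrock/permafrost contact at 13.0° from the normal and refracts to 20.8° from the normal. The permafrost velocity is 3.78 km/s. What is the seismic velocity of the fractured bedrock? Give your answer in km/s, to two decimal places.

Snell's law: sin 13.0°/V₁ = sin 20.8°/V₂.
V₁ = V₂·sin 13.0°/sin 20.8° = 3.78 × 0.6335 = 2.39 km/s.

2.39 km/s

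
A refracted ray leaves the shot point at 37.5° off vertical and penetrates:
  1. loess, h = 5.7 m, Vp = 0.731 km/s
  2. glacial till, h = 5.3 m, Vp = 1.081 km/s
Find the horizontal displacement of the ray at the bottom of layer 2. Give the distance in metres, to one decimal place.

Ray parameter p = sin 37.5° / 0.731 km/s = 8.3278e-01 s/km.
Layer 1: θ = 37.50°; offset = 5.7·tan 37.50° = 4.374 m.
Layer 2: sin θ = p·1.081 = 0.9002 → θ = 64.19°; offset = 5.3·tan 64.19° = 10.958 m.
Summing the layer offsets gives 15.332 m.

15.3 m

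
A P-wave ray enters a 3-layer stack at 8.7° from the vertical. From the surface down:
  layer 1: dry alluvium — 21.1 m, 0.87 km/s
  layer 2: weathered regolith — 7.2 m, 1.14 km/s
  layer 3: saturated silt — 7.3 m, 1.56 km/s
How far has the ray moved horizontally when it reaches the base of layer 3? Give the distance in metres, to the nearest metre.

7 m

p = sin θ₁/V₁ = sin 8.7°/0.87 = 1.7386e-01 s/km is conserved through the stack.
Layer 1: θ = 8.70°; offset = 21.1·tan 8.70° = 3.229 m.
Layer 2: sin θ = p·1.14 = 0.1982 → θ = 11.43°; offset = 7.2·tan 11.43° = 1.456 m.
Layer 3: sin θ = p·1.56 = 0.2712 → θ = 15.74°; offset = 7.3·tan 15.74° = 2.057 m.
Σ offsets = 6.742 m.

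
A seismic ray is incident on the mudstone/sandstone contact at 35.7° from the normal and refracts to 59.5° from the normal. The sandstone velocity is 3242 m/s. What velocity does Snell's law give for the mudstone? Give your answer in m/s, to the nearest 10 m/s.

2200 m/s

Snell's law: sin 35.7°/V₁ = sin 59.5°/V₂.
V₁ = V₂·sin 35.7°/sin 59.5° = 3242 × 0.6773 = 2195.66 m/s.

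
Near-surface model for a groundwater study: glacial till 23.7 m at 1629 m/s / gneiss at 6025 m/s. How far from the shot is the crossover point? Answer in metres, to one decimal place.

62.5 m

x_cross = 2h·√((V₂+V₁)/(V₂−V₁)).
(V₂+V₁)/(V₂−V₁) = (6025+1629)/(6025−1629) = 1.7411; √ = 1.3195.
x_cross = 2·23.7·1.3195 = 62.55 m.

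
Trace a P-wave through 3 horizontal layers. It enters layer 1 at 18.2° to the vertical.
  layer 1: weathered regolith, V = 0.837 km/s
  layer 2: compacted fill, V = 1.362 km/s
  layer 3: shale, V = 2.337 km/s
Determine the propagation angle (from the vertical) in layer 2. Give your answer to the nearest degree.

31°

Snell's law across each interface conserves sin θ / V, so sin θ_2 = V_2·sin θ₁/V₁.
sin θ_2 = 1.362 × sin 18.2° / 0.837 = 0.5082.
θ_2 = arcsin 0.5082 = 30.55°.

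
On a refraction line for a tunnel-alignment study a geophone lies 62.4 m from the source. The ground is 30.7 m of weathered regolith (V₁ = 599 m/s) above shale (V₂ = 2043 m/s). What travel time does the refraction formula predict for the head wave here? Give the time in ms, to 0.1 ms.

128.5 ms

t = x/V₂ + 2h·√(V₂²−V₁²)/(V₁V₂).
√(V₂²−V₁²) = √(2043²−599²) = 1953.2 m/s; delay term = 2·30.7·1953.2/(599·2043) = 0.09800 s.
t = 62.4/2043 + 0.09800 = 0.12854 s.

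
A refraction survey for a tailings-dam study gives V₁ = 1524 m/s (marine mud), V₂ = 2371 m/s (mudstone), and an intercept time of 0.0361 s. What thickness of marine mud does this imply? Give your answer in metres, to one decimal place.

35.9 m

h = tᵢ·V₁·V₂ / (2·√(V₂²−V₁²)).
√(V₂²−V₁²) = √(2371² − 1524²) = 1816.3 m/s.
h = 0.0361 s × 1524 × 2371 / (2 × 1816.3) = 35.91 m.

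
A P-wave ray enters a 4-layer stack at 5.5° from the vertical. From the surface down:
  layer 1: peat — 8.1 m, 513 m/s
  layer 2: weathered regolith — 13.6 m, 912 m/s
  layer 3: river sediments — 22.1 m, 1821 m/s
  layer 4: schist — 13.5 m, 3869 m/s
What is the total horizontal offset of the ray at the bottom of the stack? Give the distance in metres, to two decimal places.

25.25 m

Ray parameter p = sin 5.5° / 513 m/s = 1.8683e-04 s/m.
Layer 1: θ = 5.50°; offset = 8.1·tan 5.50° = 0.7799 m.
Layer 2: sin θ = p·912 = 0.1704 → θ = 9.81°; offset = 13.6·tan 9.81° = 2.3517 m.
Layer 3: sin θ = p·1821 = 0.3402 → θ = 19.89°; offset = 22.1·tan 19.89° = 7.9960 m.
Layer 4: sin θ = p·3869 = 0.7229 → θ = 46.29°; offset = 13.5·tan 46.29° = 14.1226 m.
Summing the layer offsets gives 25.2502 m.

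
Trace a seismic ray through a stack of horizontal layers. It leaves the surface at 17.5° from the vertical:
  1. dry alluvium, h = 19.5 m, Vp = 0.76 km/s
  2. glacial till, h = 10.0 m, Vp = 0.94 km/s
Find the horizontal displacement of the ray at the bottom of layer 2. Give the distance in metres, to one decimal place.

p = sin θ₁/V₁ = sin 17.5°/0.76 = 3.9567e-01 s/km is conserved through the stack.
Layer 1: θ = 17.50°; offset = 19.5·tan 17.50° = 6.148 m.
Layer 2: sin θ = p·0.94 = 0.3719 → θ = 21.83°; offset = 10.0·tan 21.83° = 4.007 m.
Total horizontal offset = 10.155 m.

10.2 m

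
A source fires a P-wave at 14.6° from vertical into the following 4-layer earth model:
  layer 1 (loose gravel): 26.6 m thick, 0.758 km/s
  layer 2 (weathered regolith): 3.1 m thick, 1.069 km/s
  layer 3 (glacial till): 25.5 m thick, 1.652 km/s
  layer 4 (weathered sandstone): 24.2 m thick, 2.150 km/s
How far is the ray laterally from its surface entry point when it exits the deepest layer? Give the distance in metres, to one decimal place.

Apply Snell's law at each interface; in layer i the horizontal offset is hᵢ·tan θᵢ.
Layer 1: θ = 14.60°; offset = 26.6·tan 14.60° = 6.929 m.
Layer 2: sin θ = 1.069·sin 14.6°/0.758 = 0.3555, θ = 20.82°; offset = 3.1·tan 20.82° = 1.179 m.
Layer 3: sin θ = 1.652·sin 14.6°/0.758 = 0.5494, θ = 33.32°; offset = 25.5·tan 33.32° = 16.765 m.
Layer 4: sin θ = 2.150·sin 14.6°/0.758 = 0.7150, θ = 45.64°; offset = 24.2·tan 45.64° = 24.748 m.
Summing the layer offsets gives 49.621 m.

49.6 m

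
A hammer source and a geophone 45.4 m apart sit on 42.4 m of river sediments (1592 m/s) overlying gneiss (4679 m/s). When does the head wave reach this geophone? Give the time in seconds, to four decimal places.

0.0598 s

t = x/V₂ + 2h·√(V₂²−V₁²)/(V₁V₂).
√(V₂²−V₁²) = √(4679²−1592²) = 4399.8 m/s; delay term = 2·42.4·4399.8/(1592·4679) = 0.05009 s.
t = 45.4/4679 + 0.05009 = 0.05979 s.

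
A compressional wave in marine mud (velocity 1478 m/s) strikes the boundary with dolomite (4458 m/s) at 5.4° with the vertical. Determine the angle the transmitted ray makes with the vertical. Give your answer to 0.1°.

sin θ₁/V₁ = sin θ₂/V₂ ⇒ sin θ₂ = 4458·sin 5.4°/1478 = 4458·0.0941/1478 = 0.2839.
θ₂ = arcsin 0.2839 = 16.49° from the normal.

16.5°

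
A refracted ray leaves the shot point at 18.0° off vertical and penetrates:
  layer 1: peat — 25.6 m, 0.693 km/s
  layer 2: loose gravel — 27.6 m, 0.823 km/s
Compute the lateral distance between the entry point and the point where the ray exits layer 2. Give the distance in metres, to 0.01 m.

19.21 m

Apply Snell's law at each interface; in layer i the horizontal offset is hᵢ·tan θᵢ.
Layer 1: θ = 18.00°; offset = 25.6·tan 18.00° = 8.3179 m.
Layer 2: sin θ = 0.823·sin 18.0°/0.693 = 0.3670, θ = 21.53°; offset = 27.6·tan 21.53° = 10.8885 m.
Total horizontal offset = 19.2065 m.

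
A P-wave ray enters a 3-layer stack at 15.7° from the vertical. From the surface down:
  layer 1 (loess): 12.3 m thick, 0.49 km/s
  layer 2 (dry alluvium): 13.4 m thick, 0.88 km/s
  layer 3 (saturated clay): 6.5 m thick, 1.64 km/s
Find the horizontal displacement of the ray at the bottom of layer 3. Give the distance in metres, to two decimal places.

Ray parameter p = sin 15.7° / 0.49 km/s = 5.5225e-01 s/km.
Layer 1: θ = 15.70°; offset = 12.3·tan 15.70° = 3.4574 m.
Layer 2: sin θ = p·0.88 = 0.4860 → θ = 29.08°; offset = 13.4·tan 29.08° = 7.4511 m.
Layer 3: sin θ = p·1.64 = 0.9057 → θ = 64.92°; offset = 6.5·tan 64.92° = 13.8858 m.
Total horizontal offset = 24.7943 m.

24.79 m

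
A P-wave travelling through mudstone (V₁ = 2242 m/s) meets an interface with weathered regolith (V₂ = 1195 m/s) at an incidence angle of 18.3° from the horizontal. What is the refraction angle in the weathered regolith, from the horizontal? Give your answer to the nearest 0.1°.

Angle from the normal: 90° − 18.3° = 71.7°.
Snell's law: sin θ₂ = (V₂/V₁)·sin θ₁ = (1195/2242)·sin 71.7° = 0.5060.
θ₂ = sin⁻¹(0.5060) = 30.40° (from vertical).
From the interface: 90° − 30.40° = 59.60°.

59.6°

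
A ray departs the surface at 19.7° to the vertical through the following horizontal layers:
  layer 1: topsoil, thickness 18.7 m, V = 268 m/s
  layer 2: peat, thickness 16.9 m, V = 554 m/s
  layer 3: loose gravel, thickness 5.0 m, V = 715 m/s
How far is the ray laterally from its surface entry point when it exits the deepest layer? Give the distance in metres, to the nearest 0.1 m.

Apply Snell's law at each interface; in layer i the horizontal offset is hᵢ·tan θᵢ.
Layer 1: θ = 19.70°; offset = 18.7·tan 19.70° = 6.696 m.
Layer 2: sin θ = 554·sin 19.7°/268 = 0.6968, θ = 44.17°; offset = 16.9·tan 44.17° = 16.419 m.
Layer 3: sin θ = 715·sin 19.7°/268 = 0.8993, θ = 64.07°; offset = 5.0·tan 64.07° = 10.284 m.
Total horizontal offset = 33.399 m.

33.4 m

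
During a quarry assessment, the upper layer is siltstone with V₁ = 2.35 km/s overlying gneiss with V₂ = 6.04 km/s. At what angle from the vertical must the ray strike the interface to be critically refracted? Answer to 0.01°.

Critical incidence: sin θ_c = V₁/V₂ = 2.35/6.04 = 0.3891.
θ_c = arcsin 0.3891 = 22.90°.

22.90°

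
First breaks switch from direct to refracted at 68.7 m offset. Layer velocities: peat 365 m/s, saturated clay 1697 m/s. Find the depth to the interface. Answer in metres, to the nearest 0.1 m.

x_cross = 2h·√((V₂+V₁)/(V₂−V₁)) → h = x_cross / (2·√((V₂+V₁)/(V₂−V₁))).
√((V₂+V₁)/(V₂−V₁)) = √((1697+365)/(1697−365)) = 1.2442.
h = 68.7 / (2·1.2442) = 27.61 m.

27.6 m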